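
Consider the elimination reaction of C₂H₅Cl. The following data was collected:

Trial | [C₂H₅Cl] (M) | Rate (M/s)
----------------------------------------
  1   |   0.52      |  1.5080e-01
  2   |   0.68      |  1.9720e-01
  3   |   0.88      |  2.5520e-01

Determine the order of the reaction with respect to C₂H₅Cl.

first order (1)

Step 1: Compare trials to find order n where rate₂/rate₁ = ([C₂H₅Cl]₂/[C₂H₅Cl]₁)^n
Step 2: rate₂/rate₁ = 1.9720e-01/1.5080e-01 = 1.308
Step 3: [C₂H₅Cl]₂/[C₂H₅Cl]₁ = 0.68/0.52 = 1.308
Step 4: n = ln(1.308)/ln(1.308) = 1.00 ≈ 1
Step 5: The reaction is first order in C₂H₅Cl.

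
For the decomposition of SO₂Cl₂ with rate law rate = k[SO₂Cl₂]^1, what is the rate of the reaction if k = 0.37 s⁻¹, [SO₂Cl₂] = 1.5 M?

0.555 M/s

Step 1: Identify the rate law: rate = k[SO₂Cl₂]^1
Step 2: Substitute values: rate = 0.37 × (1.5)^1
Step 3: Calculate: rate = 0.37 × 1.5 = 0.555 M/s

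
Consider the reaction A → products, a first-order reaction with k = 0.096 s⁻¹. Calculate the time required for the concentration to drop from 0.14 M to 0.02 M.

20.27 s

Step 1: For first-order: t = ln([A]₀/[A])/k
Step 2: t = ln(0.14/0.02)/0.096
Step 3: t = ln(7)/0.096
Step 4: t = 1.946/0.096 = 20.27 s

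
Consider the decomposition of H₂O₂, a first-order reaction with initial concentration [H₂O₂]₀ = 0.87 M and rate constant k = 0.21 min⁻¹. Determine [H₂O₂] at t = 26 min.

0.003701 M

Step 1: For a first-order reaction: [H₂O₂] = [H₂O₂]₀ × e^(-kt)
Step 2: [H₂O₂] = 0.87 × e^(-0.21 × 26)
Step 3: [H₂O₂] = 0.87 × e^(-5.46)
Step 4: [H₂O₂] = 0.87 × 0.00425356 = 0.003701 M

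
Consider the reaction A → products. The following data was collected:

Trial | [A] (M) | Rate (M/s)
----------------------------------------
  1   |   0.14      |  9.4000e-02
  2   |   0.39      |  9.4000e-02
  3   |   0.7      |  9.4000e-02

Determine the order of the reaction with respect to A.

zeroth order (0)

Step 1: Compare trials - when concentration changes, rate stays constant.
Step 2: rate₂/rate₁ = 9.4000e-02/9.4000e-02 = 1
Step 3: [A]₂/[A]₁ = 0.39/0.14 = 2.786
Step 4: Since rate ratio ≈ (conc ratio)^0, the reaction is zeroth order.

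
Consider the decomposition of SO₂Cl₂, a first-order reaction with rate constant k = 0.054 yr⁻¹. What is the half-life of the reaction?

12.84 yr

Step 1: For a first-order reaction, t₁/₂ = ln(2)/k
Step 2: t₁/₂ = ln(2)/0.054
Step 3: t₁/₂ = 0.6931/0.054 = 12.84 yr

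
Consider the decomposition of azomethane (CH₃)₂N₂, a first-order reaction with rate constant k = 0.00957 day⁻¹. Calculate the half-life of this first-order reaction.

72.43 day

Step 1: For a first-order reaction, t₁/₂ = ln(2)/k
Step 2: t₁/₂ = ln(2)/0.00957
Step 3: t₁/₂ = 0.6931/0.00957 = 72.43 day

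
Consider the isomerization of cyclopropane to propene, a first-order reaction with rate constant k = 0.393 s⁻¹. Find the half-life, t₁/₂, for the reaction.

1.764 s

Step 1: For a first-order reaction, t₁/₂ = ln(2)/k
Step 2: t₁/₂ = ln(2)/0.393
Step 3: t₁/₂ = 0.6931/0.393 = 1.764 s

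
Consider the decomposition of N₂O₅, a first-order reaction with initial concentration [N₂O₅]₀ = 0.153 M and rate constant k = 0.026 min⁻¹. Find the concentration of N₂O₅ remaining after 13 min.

0.1091 M

Step 1: For a first-order reaction: [N₂O₅] = [N₂O₅]₀ × e^(-kt)
Step 2: [N₂O₅] = 0.153 × e^(-0.026 × 13)
Step 3: [N₂O₅] = 0.153 × e^(-0.338)
Step 4: [N₂O₅] = 0.153 × 0.713195 = 0.1091 M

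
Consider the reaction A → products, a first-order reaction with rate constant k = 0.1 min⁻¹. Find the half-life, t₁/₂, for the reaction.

6.931 min

Step 1: For a first-order reaction, t₁/₂ = ln(2)/k
Step 2: t₁/₂ = ln(2)/0.1
Step 3: t₁/₂ = 0.6931/0.1 = 6.931 min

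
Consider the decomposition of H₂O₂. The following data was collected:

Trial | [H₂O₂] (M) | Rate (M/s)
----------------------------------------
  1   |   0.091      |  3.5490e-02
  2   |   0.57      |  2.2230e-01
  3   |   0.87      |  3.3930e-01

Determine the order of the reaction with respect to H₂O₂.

first order (1)

Step 1: Compare trials to find order n where rate₂/rate₁ = ([H₂O₂]₂/[H₂O₂]₁)^n
Step 2: rate₂/rate₁ = 2.2230e-01/3.5490e-02 = 6.264
Step 3: [H₂O₂]₂/[H₂O₂]₁ = 0.57/0.091 = 6.264
Step 4: n = ln(6.264)/ln(6.264) = 1.00 ≈ 1
Step 5: The reaction is first order in H₂O₂.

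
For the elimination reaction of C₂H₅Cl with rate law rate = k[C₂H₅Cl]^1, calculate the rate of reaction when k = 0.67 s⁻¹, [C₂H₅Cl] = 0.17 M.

0.1139 M/s

Step 1: Identify the rate law: rate = k[C₂H₅Cl]^1
Step 2: Substitute values: rate = 0.67 × (0.17)^1
Step 3: Calculate: rate = 0.67 × 0.17 = 0.1139 M/s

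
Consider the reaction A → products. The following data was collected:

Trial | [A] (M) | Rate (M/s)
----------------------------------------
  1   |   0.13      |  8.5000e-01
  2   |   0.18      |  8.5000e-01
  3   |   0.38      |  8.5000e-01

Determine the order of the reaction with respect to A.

zeroth order (0)

Step 1: Compare trials - when concentration changes, rate stays constant.
Step 2: rate₂/rate₁ = 8.5000e-01/8.5000e-01 = 1
Step 3: [A]₂/[A]₁ = 0.18/0.13 = 1.385
Step 4: Since rate ratio ≈ (conc ratio)^0, the reaction is zeroth order.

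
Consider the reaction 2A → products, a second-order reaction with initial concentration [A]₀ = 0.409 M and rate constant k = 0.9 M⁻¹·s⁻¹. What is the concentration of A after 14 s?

0.06647 M

Step 1: For a second-order reaction: 1/[A] = 1/[A]₀ + kt
Step 2: 1/[A] = 1/0.409 + 0.9 × 14
Step 3: 1/[A] = 2.445 + 12.6 = 15.04
Step 4: [A] = 1/15.04 = 0.06647 M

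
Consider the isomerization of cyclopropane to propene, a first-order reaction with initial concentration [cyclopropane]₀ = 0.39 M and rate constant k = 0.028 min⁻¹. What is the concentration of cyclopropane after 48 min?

0.1017 M

Step 1: For a first-order reaction: [cyclopropane] = [cyclopropane]₀ × e^(-kt)
Step 2: [cyclopropane] = 0.39 × e^(-0.028 × 48)
Step 3: [cyclopropane] = 0.39 × e^(-1.344)
Step 4: [cyclopropane] = 0.39 × 0.2608 = 0.1017 M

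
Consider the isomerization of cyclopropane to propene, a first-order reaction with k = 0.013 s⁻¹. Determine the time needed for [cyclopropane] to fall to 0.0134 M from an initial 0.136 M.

178.3 s

Step 1: For first-order: t = ln([cyclopropane]₀/[cyclopropane])/k
Step 2: t = ln(0.136/0.0134)/0.013
Step 3: t = ln(10.15)/0.013
Step 4: t = 2.317/0.013 = 178.3 s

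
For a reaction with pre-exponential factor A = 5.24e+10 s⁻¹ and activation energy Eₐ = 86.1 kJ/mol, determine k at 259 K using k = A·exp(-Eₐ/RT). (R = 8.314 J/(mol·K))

2.26e-07 s⁻¹

Step 1: Use the Arrhenius equation: k = A × exp(-Eₐ/RT)
Step 2: Convert Eₐ to J/mol: 86.1 kJ/mol = 86100 J/mol
Step 3: Calculate the exponent: -Eₐ/(RT) = -86100/(8.314 × 259) = -39.98466
Step 4: k = 5.24e+10 × exp(-39.98466)
Step 5: k = 5.24e+10 × 4.31403e-18 = 2.2606e-07 s⁻¹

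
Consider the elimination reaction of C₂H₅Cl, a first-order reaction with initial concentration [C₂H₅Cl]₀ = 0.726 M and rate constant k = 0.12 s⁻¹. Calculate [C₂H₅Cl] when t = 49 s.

0.002029 M

Step 1: For a first-order reaction: [C₂H₅Cl] = [C₂H₅Cl]₀ × e^(-kt)
Step 2: [C₂H₅Cl] = 0.726 × e^(-0.12 × 49)
Step 3: [C₂H₅Cl] = 0.726 × e^(-5.88)
Step 4: [C₂H₅Cl] = 0.726 × 0.00279479 = 0.002029 M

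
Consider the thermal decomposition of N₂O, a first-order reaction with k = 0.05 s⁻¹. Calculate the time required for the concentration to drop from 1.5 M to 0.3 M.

32.19 s

Step 1: For first-order: t = ln([N₂O]₀/[N₂O])/k
Step 2: t = ln(1.5/0.3)/0.05
Step 3: t = ln(5)/0.05
Step 4: t = 1.609/0.05 = 32.19 s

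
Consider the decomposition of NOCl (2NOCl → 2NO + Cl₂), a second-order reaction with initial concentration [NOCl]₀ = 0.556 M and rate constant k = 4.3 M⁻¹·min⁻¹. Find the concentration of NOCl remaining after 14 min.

0.01613 M

Step 1: For a second-order reaction: 1/[NOCl] = 1/[NOCl]₀ + kt
Step 2: 1/[NOCl] = 1/0.556 + 4.3 × 14
Step 3: 1/[NOCl] = 1.799 + 60.2 = 62
Step 4: [NOCl] = 1/62 = 0.01613 M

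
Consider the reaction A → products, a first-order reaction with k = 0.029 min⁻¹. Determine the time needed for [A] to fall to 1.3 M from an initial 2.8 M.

26.46 min

Step 1: For first-order: t = ln([A]₀/[A])/k
Step 2: t = ln(2.8/1.3)/0.029
Step 3: t = ln(2.154)/0.029
Step 4: t = 0.7673/0.029 = 26.46 min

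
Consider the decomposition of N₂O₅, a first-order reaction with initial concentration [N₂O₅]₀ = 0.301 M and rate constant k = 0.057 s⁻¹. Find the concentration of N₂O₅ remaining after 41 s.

0.02908 M

Step 1: For a first-order reaction: [N₂O₅] = [N₂O₅]₀ × e^(-kt)
Step 2: [N₂O₅] = 0.301 × e^(-0.057 × 41)
Step 3: [N₂O₅] = 0.301 × e^(-2.337)
Step 4: [N₂O₅] = 0.301 × 0.0966171 = 0.02908 M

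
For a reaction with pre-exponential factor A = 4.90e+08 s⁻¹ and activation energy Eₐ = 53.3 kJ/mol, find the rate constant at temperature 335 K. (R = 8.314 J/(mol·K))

2.39e+00 s⁻¹

Step 1: Use the Arrhenius equation: k = A × exp(-Eₐ/RT)
Step 2: Convert Eₐ to J/mol: 53.3 kJ/mol = 53300 J/mol
Step 3: Calculate the exponent: -Eₐ/(RT) = -53300/(8.314 × 335) = -19.13694
Step 4: k = 4.90e+08 × exp(-19.13694)
Step 5: k = 4.90e+08 × 4.88576e-09 = 2.3940e+00 s⁻¹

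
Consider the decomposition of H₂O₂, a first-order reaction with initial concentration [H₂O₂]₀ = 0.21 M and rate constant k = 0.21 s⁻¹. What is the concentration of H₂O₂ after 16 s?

0.007294 M

Step 1: For a first-order reaction: [H₂O₂] = [H₂O₂]₀ × e^(-kt)
Step 2: [H₂O₂] = 0.21 × e^(-0.21 × 16)
Step 3: [H₂O₂] = 0.21 × e^(-3.36)
Step 4: [H₂O₂] = 0.21 × 0.0347353 = 0.007294 M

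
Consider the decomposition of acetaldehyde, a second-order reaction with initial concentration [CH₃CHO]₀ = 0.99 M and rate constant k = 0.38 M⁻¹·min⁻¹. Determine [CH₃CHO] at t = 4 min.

0.3952 M

Step 1: For a second-order reaction: 1/[CH₃CHO] = 1/[CH₃CHO]₀ + kt
Step 2: 1/[CH₃CHO] = 1/0.99 + 0.38 × 4
Step 3: 1/[CH₃CHO] = 1.01 + 1.52 = 2.53
Step 4: [CH₃CHO] = 1/2.53 = 0.3952 M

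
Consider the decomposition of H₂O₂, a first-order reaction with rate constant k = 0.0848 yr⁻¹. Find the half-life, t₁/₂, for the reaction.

8.174 yr

Step 1: For a first-order reaction, t₁/₂ = ln(2)/k
Step 2: t₁/₂ = ln(2)/0.0848
Step 3: t₁/₂ = 0.6931/0.0848 = 8.174 yr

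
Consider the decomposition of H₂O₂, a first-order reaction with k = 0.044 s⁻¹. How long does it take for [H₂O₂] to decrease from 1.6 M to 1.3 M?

4.719 s

Step 1: For first-order: t = ln([H₂O₂]₀/[H₂O₂])/k
Step 2: t = ln(1.6/1.3)/0.044
Step 3: t = ln(1.231)/0.044
Step 4: t = 0.2076/0.044 = 4.719 s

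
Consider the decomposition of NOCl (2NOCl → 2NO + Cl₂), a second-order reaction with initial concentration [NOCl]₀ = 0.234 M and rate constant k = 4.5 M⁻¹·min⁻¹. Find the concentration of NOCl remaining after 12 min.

0.01716 M

Step 1: For a second-order reaction: 1/[NOCl] = 1/[NOCl]₀ + kt
Step 2: 1/[NOCl] = 1/0.234 + 4.5 × 12
Step 3: 1/[NOCl] = 4.274 + 54 = 58.27
Step 4: [NOCl] = 1/58.27 = 0.01716 M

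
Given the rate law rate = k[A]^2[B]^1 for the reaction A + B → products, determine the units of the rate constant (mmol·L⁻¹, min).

(mmol·L⁻¹)⁻²·min⁻¹

Step 1: Overall order = 2 + 1 = 3.
Step 2: rate has units mmol·L⁻¹·min⁻¹; [A]^2[B]^1 has units (mmol·L⁻¹)^3.
Step 3: k = rate/([A]^2[B]^1), so units of k = (mmol·L⁻¹)^(1-3)·min⁻¹ = (mmol·L⁻¹)⁻²·min⁻¹.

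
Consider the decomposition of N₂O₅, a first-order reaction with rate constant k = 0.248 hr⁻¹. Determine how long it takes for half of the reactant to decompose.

2.795 hr

Step 1: For a first-order reaction, t₁/₂ = ln(2)/k
Step 2: t₁/₂ = ln(2)/0.248
Step 3: t₁/₂ = 0.6931/0.248 = 2.795 hr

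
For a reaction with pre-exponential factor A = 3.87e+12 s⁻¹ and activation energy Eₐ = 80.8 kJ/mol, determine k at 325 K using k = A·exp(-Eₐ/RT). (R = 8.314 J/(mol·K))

3.99e-01 s⁻¹

Step 1: Use the Arrhenius equation: k = A × exp(-Eₐ/RT)
Step 2: Convert Eₐ to J/mol: 80.8 kJ/mol = 80800 J/mol
Step 3: Calculate the exponent: -Eₐ/(RT) = -80800/(8.314 × 325) = -29.90322
Step 4: k = 3.87e+12 × exp(-29.90322)
Step 5: k = 3.87e+12 × 1.03085e-13 = 3.9894e-01 s⁻¹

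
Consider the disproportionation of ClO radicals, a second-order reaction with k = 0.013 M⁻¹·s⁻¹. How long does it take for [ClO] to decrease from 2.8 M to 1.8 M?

15.26 s

Step 1: For second-order: t = (1/[ClO] - 1/[ClO]₀)/k
Step 2: t = (1/1.8 - 1/2.8)/0.013
Step 3: t = (0.5556 - 0.3571)/0.013
Step 4: t = 0.1984/0.013 = 15.26 s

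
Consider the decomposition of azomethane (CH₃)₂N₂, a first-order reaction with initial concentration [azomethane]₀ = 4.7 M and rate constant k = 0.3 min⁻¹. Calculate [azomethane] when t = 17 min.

0.02865 M

Step 1: For a first-order reaction: [azomethane] = [azomethane]₀ × e^(-kt)
Step 2: [azomethane] = 4.7 × e^(-0.3 × 17)
Step 3: [azomethane] = 4.7 × e^(-5.1)
Step 4: [azomethane] = 4.7 × 0.00609675 = 0.02865 M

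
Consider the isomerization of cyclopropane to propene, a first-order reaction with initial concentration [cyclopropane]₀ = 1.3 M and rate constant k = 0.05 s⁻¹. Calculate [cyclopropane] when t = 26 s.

0.3543 M

Step 1: For a first-order reaction: [cyclopropane] = [cyclopropane]₀ × e^(-kt)
Step 2: [cyclopropane] = 1.3 × e^(-0.05 × 26)
Step 3: [cyclopropane] = 1.3 × e^(-1.3)
Step 4: [cyclopropane] = 1.3 × 0.272532 = 0.3543 M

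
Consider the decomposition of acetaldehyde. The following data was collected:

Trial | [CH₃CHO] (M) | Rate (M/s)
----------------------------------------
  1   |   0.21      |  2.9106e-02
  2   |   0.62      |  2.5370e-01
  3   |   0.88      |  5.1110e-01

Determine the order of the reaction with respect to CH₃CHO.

second order (2)

Step 1: Compare trials to find order n where rate₂/rate₁ = ([CH₃CHO]₂/[CH₃CHO]₁)^n
Step 2: rate₂/rate₁ = 2.5370e-01/2.9106e-02 = 8.717
Step 3: [CH₃CHO]₂/[CH₃CHO]₁ = 0.62/0.21 = 2.952
Step 4: n = ln(8.717)/ln(2.952) = 2.00 ≈ 2
Step 5: The reaction is second order in CH₃CHO.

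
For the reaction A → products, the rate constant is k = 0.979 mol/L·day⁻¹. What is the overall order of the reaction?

zeroth order (0)

Step 1: The units of k for an nth-order reaction are (concentration)^(1-n)·(time)⁻¹.
Step 2: Here k has units mol/L·day⁻¹, so the concentration exponent is 1.
Step 3: 1 - n = 1 ⇒ n = 0. The reaction is zeroth order.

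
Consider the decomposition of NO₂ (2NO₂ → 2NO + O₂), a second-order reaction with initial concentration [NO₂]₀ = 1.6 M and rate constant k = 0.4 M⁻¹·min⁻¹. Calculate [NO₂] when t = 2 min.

0.7018 M

Step 1: For a second-order reaction: 1/[NO₂] = 1/[NO₂]₀ + kt
Step 2: 1/[NO₂] = 1/1.6 + 0.4 × 2
Step 3: 1/[NO₂] = 0.625 + 0.8 = 1.425
Step 4: [NO₂] = 1/1.425 = 0.7018 M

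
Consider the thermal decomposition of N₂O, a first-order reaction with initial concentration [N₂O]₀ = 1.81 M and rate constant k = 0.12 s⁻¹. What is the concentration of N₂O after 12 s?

0.4288 M

Step 1: For a first-order reaction: [N₂O] = [N₂O]₀ × e^(-kt)
Step 2: [N₂O] = 1.81 × e^(-0.12 × 12)
Step 3: [N₂O] = 1.81 × e^(-1.44)
Step 4: [N₂O] = 1.81 × 0.236928 = 0.4288 M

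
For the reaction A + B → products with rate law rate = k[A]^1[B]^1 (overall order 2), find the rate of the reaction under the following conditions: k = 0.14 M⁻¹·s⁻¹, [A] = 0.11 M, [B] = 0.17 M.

0.002618 M/s

Step 1: The rate law is rate = k[A]^1[B]^1, overall order = 1+1 = 2
Step 2: Substitute values: rate = 0.14 × (0.11)^1 × (0.17)^1
Step 3: rate = 0.14 × 0.11 × 0.17 = 0.002618 M/s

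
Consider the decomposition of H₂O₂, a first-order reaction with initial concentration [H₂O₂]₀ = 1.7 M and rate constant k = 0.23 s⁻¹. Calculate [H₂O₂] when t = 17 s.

0.03407 M

Step 1: For a first-order reaction: [H₂O₂] = [H₂O₂]₀ × e^(-kt)
Step 2: [H₂O₂] = 1.7 × e^(-0.23 × 17)
Step 3: [H₂O₂] = 1.7 × e^(-3.91)
Step 4: [H₂O₂] = 1.7 × 0.0200405 = 0.03407 M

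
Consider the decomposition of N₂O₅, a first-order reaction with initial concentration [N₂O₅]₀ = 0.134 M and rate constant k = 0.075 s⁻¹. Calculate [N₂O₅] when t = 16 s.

0.04036 M

Step 1: For a first-order reaction: [N₂O₅] = [N₂O₅]₀ × e^(-kt)
Step 2: [N₂O₅] = 0.134 × e^(-0.075 × 16)
Step 3: [N₂O₅] = 0.134 × e^(-1.2)
Step 4: [N₂O₅] = 0.134 × 0.301194 = 0.04036 M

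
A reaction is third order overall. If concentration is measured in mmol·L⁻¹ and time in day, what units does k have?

(mmol·L⁻¹)⁻²·day⁻¹

Step 1: For overall order n, rate = k × (concentration)^n.
Step 2: Rate has units mmol·L⁻¹·day⁻¹; concentration term has units (mmol·L⁻¹)^3.
Step 3: k = rate / (concentration)^n, so units of k = (mmol·L⁻¹)^(1-3)·day⁻¹ = (mmol·L⁻¹)⁻²·day⁻¹.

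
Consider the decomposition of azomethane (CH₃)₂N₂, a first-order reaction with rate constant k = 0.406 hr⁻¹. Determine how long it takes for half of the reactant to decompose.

1.707 hr

Step 1: For a first-order reaction, t₁/₂ = ln(2)/k
Step 2: t₁/₂ = ln(2)/0.406
Step 3: t₁/₂ = 0.6931/0.406 = 1.707 hr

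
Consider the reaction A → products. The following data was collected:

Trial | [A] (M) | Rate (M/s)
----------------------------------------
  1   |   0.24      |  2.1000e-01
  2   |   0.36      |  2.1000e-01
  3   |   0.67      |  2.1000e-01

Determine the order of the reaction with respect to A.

zeroth order (0)

Step 1: Compare trials - when concentration changes, rate stays constant.
Step 2: rate₂/rate₁ = 2.1000e-01/2.1000e-01 = 1
Step 3: [A]₂/[A]₁ = 0.36/0.24 = 1.5
Step 4: Since rate ratio ≈ (conc ratio)^0, the reaction is zeroth order.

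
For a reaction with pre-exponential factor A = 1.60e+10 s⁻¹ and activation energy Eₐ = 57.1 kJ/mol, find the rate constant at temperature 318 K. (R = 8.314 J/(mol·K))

6.68e+00 s⁻¹

Step 1: Use the Arrhenius equation: k = A × exp(-Eₐ/RT)
Step 2: Convert Eₐ to J/mol: 57.1 kJ/mol = 57100 J/mol
Step 3: Calculate the exponent: -Eₐ/(RT) = -57100/(8.314 × 318) = -21.59728
Step 4: k = 1.60e+10 × exp(-21.59728)
Step 5: k = 1.60e+10 × 4.17273e-10 = 6.6764e+00 s⁻¹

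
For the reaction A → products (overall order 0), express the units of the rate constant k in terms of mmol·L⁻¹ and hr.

mmol·L⁻¹·hr⁻¹

Step 1: For overall order n, rate = k × (concentration)^n.
Step 2: Rate has units mmol·L⁻¹·hr⁻¹; concentration term has units (mmol·L⁻¹)^0.
Step 3: k = rate / (concentration)^n, so units of k = (mmol·L⁻¹)^(1-0)·hr⁻¹ = mmol·L⁻¹·hr⁻¹.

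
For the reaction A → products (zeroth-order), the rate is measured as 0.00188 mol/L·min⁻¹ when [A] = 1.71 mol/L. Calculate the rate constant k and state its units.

0.00188 mol/L·min⁻¹

Step 1: For a zeroth-order reaction, rate = k (independent of concentration).
Step 2: k = rate = 0.00188 mol/L·min⁻¹.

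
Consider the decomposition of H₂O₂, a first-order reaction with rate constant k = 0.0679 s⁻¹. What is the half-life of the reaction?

10.21 s

Step 1: For a first-order reaction, t₁/₂ = ln(2)/k
Step 2: t₁/₂ = ln(2)/0.0679
Step 3: t₁/₂ = 0.6931/0.0679 = 10.21 s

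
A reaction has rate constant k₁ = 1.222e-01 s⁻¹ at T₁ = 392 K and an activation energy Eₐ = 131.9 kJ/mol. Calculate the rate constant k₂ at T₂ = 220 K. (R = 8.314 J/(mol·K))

2.215e-15 s⁻¹

Step 1: Use the two-temperature Arrhenius form: ln(k₂/k₁) = -Eₐ/R × (1/T₂ - 1/T₁)
Step 2: Convert Eₐ to J/mol: 131.9 kJ/mol = 131900 J/mol
Step 3: 1/T₂ - 1/T₁ = 1/220 - 1/392 = 1.994434e-03 K⁻¹
Step 4: ln(k₂/k₁) = -131900/8.314 × 1.994434e-03 = -31.64131
Step 5: k₂ = k₁ × exp(-31.64131) = 1.222e-01 × 1.81282e-14 = 2.215e-15 s⁻¹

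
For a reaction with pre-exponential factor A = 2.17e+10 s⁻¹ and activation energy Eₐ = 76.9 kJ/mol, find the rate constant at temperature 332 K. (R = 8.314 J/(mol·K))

1.73e-02 s⁻¹

Step 1: Use the Arrhenius equation: k = A × exp(-Eₐ/RT)
Step 2: Convert Eₐ to J/mol: 76.9 kJ/mol = 76900 J/mol
Step 3: Calculate the exponent: -Eₐ/(RT) = -76900/(8.314 × 332) = -27.85982
Step 4: k = 2.17e+10 × exp(-27.85982)
Step 5: k = 2.17e+10 × 7.95489e-13 = 1.7262e-02 s⁻¹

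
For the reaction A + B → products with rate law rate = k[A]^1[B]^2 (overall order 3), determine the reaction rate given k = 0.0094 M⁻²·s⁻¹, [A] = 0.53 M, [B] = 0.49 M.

0.001196 M/s

Step 1: The rate law is rate = k[A]^1[B]^2, overall order = 1+2 = 3
Step 2: Substitute values: rate = 0.0094 × (0.53)^1 × (0.49)^2
Step 3: rate = 0.0094 × 0.53 × 0.2401 = 0.00119618 M/s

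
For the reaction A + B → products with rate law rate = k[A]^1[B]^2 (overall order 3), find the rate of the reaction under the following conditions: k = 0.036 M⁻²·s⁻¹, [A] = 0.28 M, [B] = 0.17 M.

0.0002913 M/s

Step 1: The rate law is rate = k[A]^1[B]^2, overall order = 1+2 = 3
Step 2: Substitute values: rate = 0.036 × (0.28)^1 × (0.17)^2
Step 3: rate = 0.036 × 0.28 × 0.0289 = 0.000291312 M/s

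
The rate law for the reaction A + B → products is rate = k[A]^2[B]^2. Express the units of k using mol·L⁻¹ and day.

(mol·L⁻¹)⁻³·day⁻¹

Step 1: Overall order = 2 + 2 = 4.
Step 2: rate has units mol·L⁻¹·day⁻¹; [A]^2[B]^2 has units (mol·L⁻¹)^4.
Step 3: k = rate/([A]^2[B]^2), so units of k = (mol·L⁻¹)^(1-4)·day⁻¹ = (mol·L⁻¹)⁻³·day⁻¹.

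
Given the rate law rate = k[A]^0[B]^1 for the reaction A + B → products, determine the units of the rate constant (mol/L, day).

day⁻¹

Step 1: Overall order = 0 + 1 = 1.
Step 2: rate has units mol/L·day⁻¹; [A]^0[B]^1 has units (mol/L)^1.
Step 3: k = rate/([A]^0[B]^1), so units of k = (mol/L)^(1-1)·day⁻¹ = day⁻¹.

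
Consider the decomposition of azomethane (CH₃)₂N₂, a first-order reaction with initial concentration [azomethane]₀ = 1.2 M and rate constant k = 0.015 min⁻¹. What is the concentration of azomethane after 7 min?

1.08 M

Step 1: For a first-order reaction: [azomethane] = [azomethane]₀ × e^(-kt)
Step 2: [azomethane] = 1.2 × e^(-0.015 × 7)
Step 3: [azomethane] = 1.2 × e^(-0.105)
Step 4: [azomethane] = 1.2 × 0.900325 = 1.08 M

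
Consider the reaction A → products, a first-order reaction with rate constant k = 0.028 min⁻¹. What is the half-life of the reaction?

24.76 min

Step 1: For a first-order reaction, t₁/₂ = ln(2)/k
Step 2: t₁/₂ = ln(2)/0.028
Step 3: t₁/₂ = 0.6931/0.028 = 24.76 min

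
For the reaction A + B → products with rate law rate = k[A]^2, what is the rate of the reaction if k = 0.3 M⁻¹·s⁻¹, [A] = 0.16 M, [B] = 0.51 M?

0.00768 M/s

Step 1: The rate law is rate = k[A]^2
Step 2: Note that the rate does not depend on [B] (zero order in B).
Step 3: rate = 0.3 × (0.16)^2 = 0.00768 M/s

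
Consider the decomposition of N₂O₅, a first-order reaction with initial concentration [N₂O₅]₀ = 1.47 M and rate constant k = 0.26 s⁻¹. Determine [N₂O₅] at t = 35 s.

0.0001641 M

Step 1: For a first-order reaction: [N₂O₅] = [N₂O₅]₀ × e^(-kt)
Step 2: [N₂O₅] = 1.47 × e^(-0.26 × 35)
Step 3: [N₂O₅] = 1.47 × e^(-9.1)
Step 4: [N₂O₅] = 1.47 × 0.000111666 = 0.0001641 M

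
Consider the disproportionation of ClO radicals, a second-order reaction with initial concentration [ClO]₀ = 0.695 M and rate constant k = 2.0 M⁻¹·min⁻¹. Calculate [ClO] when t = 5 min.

0.08742 M

Step 1: For a second-order reaction: 1/[ClO] = 1/[ClO]₀ + kt
Step 2: 1/[ClO] = 1/0.695 + 2.0 × 5
Step 3: 1/[ClO] = 1.439 + 10 = 11.44
Step 4: [ClO] = 1/11.44 = 0.08742 M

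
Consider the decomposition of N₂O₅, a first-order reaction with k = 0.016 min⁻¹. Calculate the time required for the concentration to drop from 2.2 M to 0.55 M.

86.64 min

Step 1: For first-order: t = ln([N₂O₅]₀/[N₂O₅])/k
Step 2: t = ln(2.2/0.55)/0.016
Step 3: t = ln(4)/0.016
Step 4: t = 1.386/0.016 = 86.64 min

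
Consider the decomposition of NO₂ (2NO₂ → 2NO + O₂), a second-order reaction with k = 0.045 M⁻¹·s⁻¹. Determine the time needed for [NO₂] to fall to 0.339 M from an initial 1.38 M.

49.45 s

Step 1: For second-order: t = (1/[NO₂] - 1/[NO₂]₀)/k
Step 2: t = (1/0.339 - 1/1.38)/0.045
Step 3: t = (2.95 - 0.7246)/0.045
Step 4: t = 2.225/0.045 = 49.45 s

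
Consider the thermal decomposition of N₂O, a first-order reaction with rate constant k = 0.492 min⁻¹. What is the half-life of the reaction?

1.409 min

Step 1: For a first-order reaction, t₁/₂ = ln(2)/k
Step 2: t₁/₂ = ln(2)/0.492
Step 3: t₁/₂ = 0.6931/0.492 = 1.409 min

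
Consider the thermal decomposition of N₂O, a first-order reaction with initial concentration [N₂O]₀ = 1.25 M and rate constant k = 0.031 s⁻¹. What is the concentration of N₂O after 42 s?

0.34 M

Step 1: For a first-order reaction: [N₂O] = [N₂O]₀ × e^(-kt)
Step 2: [N₂O] = 1.25 × e^(-0.031 × 42)
Step 3: [N₂O] = 1.25 × e^(-1.302)
Step 4: [N₂O] = 1.25 × 0.271987 = 0.34 M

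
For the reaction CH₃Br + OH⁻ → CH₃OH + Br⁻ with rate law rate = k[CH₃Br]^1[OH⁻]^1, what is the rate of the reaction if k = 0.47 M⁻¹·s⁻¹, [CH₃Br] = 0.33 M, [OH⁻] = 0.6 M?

0.09306 M/s

Step 1: The rate law is rate = k[CH₃Br]^1[OH⁻]^1
Step 2: Substitute: rate = 0.47 × (0.33)^1 × (0.6)^1
Step 3: rate = 0.47 × 0.33 × 0.6 = 0.09306 M/s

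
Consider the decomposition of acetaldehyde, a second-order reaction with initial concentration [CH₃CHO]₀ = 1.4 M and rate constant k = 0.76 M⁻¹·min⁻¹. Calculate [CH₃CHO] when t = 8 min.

0.1472 M

Step 1: For a second-order reaction: 1/[CH₃CHO] = 1/[CH₃CHO]₀ + kt
Step 2: 1/[CH₃CHO] = 1/1.4 + 0.76 × 8
Step 3: 1/[CH₃CHO] = 0.7143 + 6.08 = 6.794
Step 4: [CH₃CHO] = 1/6.794 = 0.1472 M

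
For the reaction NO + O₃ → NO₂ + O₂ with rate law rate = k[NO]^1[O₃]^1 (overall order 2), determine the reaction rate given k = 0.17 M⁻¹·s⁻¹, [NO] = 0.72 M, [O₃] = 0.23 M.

0.02815 M/s

Step 1: The rate law is rate = k[NO]^1[O₃]^1, overall order = 1+1 = 2
Step 2: Substitute values: rate = 0.17 × (0.72)^1 × (0.23)^1
Step 3: rate = 0.17 × 0.72 × 0.23 = 0.028152 M/s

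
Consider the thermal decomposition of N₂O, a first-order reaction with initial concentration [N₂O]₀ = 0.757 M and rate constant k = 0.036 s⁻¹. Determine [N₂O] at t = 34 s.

0.2226 M

Step 1: For a first-order reaction: [N₂O] = [N₂O]₀ × e^(-kt)
Step 2: [N₂O] = 0.757 × e^(-0.036 × 34)
Step 3: [N₂O] = 0.757 × e^(-1.224)
Step 4: [N₂O] = 0.757 × 0.294052 = 0.2226 M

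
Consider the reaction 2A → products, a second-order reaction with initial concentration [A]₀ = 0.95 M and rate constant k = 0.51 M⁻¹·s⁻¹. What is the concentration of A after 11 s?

0.1501 M

Step 1: For a second-order reaction: 1/[A] = 1/[A]₀ + kt
Step 2: 1/[A] = 1/0.95 + 0.51 × 11
Step 3: 1/[A] = 1.053 + 5.61 = 6.663
Step 4: [A] = 1/6.663 = 0.1501 M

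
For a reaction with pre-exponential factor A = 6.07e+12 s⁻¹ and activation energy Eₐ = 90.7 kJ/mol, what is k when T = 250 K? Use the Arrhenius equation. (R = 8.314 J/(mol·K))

6.79e-07 s⁻¹

Step 1: Use the Arrhenius equation: k = A × exp(-Eₐ/RT)
Step 2: Convert Eₐ to J/mol: 90.7 kJ/mol = 90700 J/mol
Step 3: Calculate the exponent: -Eₐ/(RT) = -90700/(8.314 × 250) = -43.63724
Step 4: k = 6.07e+12 × exp(-43.63724)
Step 5: k = 6.07e+12 × 1.11838e-19 = 6.7886e-07 s⁻¹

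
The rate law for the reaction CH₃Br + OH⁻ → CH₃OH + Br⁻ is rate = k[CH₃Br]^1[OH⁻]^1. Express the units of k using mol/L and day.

(mol/L)⁻¹·day⁻¹

Step 1: Overall order = 1 + 1 = 2.
Step 2: rate has units mol/L·day⁻¹; [CH₃Br]^1[OH⁻]^1 has units (mol/L)^2.
Step 3: k = rate/([CH₃Br]^1[OH⁻]^1), so units of k = (mol/L)^(1-2)·day⁻¹ = (mol/L)⁻¹·day⁻¹.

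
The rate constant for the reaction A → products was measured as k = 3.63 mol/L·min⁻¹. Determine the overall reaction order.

zeroth order (0)

Step 1: The units of k for an nth-order reaction are (concentration)^(1-n)·(time)⁻¹.
Step 2: Here k has units mol/L·min⁻¹, so the concentration exponent is 1.
Step 3: 1 - n = 1 ⇒ n = 0. The reaction is zeroth order.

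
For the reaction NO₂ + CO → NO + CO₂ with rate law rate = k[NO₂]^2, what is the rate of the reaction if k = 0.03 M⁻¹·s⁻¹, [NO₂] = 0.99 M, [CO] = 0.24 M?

0.0294 M/s

Step 1: The rate law is rate = k[NO₂]^2
Step 2: Note that the rate does not depend on [CO] (zero order in CO).
Step 3: rate = 0.03 × (0.99)^2 = 0.029403 M/s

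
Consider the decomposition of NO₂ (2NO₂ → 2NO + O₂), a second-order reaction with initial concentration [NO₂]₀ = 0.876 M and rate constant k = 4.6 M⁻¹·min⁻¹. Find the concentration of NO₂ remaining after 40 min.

0.005401 M

Step 1: For a second-order reaction: 1/[NO₂] = 1/[NO₂]₀ + kt
Step 2: 1/[NO₂] = 1/0.876 + 4.6 × 40
Step 3: 1/[NO₂] = 1.142 + 184 = 185.1
Step 4: [NO₂] = 1/185.1 = 0.005401 M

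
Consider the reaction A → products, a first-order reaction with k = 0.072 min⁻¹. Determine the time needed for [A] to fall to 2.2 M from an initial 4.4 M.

9.627 min

Step 1: For first-order: t = ln([A]₀/[A])/k
Step 2: t = ln(4.4/2.2)/0.072
Step 3: t = ln(2)/0.072
Step 4: t = 0.6931/0.072 = 9.627 min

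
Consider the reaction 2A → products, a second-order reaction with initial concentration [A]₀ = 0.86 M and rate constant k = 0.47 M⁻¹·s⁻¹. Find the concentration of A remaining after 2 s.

0.4756 M

Step 1: For a second-order reaction: 1/[A] = 1/[A]₀ + kt
Step 2: 1/[A] = 1/0.86 + 0.47 × 2
Step 3: 1/[A] = 1.163 + 0.94 = 2.103
Step 4: [A] = 1/2.103 = 0.4756 M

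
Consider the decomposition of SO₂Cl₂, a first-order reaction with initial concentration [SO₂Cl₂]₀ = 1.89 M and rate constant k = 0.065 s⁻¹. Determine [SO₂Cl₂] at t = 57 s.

0.04649 M

Step 1: For a first-order reaction: [SO₂Cl₂] = [SO₂Cl₂]₀ × e^(-kt)
Step 2: [SO₂Cl₂] = 1.89 × e^(-0.065 × 57)
Step 3: [SO₂Cl₂] = 1.89 × e^(-3.705)
Step 4: [SO₂Cl₂] = 1.89 × 0.0246002 = 0.04649 M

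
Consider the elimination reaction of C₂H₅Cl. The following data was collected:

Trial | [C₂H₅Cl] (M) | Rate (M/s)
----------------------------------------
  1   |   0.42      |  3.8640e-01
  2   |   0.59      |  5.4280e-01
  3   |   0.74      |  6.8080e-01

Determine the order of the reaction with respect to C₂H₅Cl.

first order (1)

Step 1: Compare trials to find order n where rate₂/rate₁ = ([C₂H₅Cl]₂/[C₂H₅Cl]₁)^n
Step 2: rate₂/rate₁ = 5.4280e-01/3.8640e-01 = 1.405
Step 3: [C₂H₅Cl]₂/[C₂H₅Cl]₁ = 0.59/0.42 = 1.405
Step 4: n = ln(1.405)/ln(1.405) = 1.00 ≈ 1
Step 5: The reaction is first order in C₂H₅Cl.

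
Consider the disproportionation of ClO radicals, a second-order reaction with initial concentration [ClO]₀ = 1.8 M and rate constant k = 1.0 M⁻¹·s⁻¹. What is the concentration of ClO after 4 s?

0.2195 M

Step 1: For a second-order reaction: 1/[ClO] = 1/[ClO]₀ + kt
Step 2: 1/[ClO] = 1/1.8 + 1.0 × 4
Step 3: 1/[ClO] = 0.5556 + 4 = 4.556
Step 4: [ClO] = 1/4.556 = 0.2195 M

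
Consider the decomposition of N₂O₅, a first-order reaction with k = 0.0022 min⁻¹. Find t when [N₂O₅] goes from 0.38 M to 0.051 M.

912.9 min

Step 1: For first-order: t = ln([N₂O₅]₀/[N₂O₅])/k
Step 2: t = ln(0.38/0.051)/0.0022
Step 3: t = ln(7.451)/0.0022
Step 4: t = 2.008/0.0022 = 912.9 min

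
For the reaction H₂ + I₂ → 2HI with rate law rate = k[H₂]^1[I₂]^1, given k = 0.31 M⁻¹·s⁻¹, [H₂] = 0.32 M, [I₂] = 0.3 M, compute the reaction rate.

0.02976 M/s

Step 1: The rate law is rate = k[H₂]^1[I₂]^1
Step 2: Substitute: rate = 0.31 × (0.32)^1 × (0.3)^1
Step 3: rate = 0.31 × 0.32 × 0.3 = 0.02976 M/s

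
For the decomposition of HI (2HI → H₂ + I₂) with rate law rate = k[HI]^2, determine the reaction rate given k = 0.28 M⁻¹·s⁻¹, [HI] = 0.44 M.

0.05421 M/s

Step 1: Identify the rate law: rate = k[HI]^2
Step 2: Substitute values: rate = 0.28 × (0.44)^2
Step 3: Calculate: rate = 0.28 × 0.1936 = 0.054208 M/s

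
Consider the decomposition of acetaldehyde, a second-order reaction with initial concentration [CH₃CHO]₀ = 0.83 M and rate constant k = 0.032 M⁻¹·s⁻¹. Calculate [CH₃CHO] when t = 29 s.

0.4689 M

Step 1: For a second-order reaction: 1/[CH₃CHO] = 1/[CH₃CHO]₀ + kt
Step 2: 1/[CH₃CHO] = 1/0.83 + 0.032 × 29
Step 3: 1/[CH₃CHO] = 1.205 + 0.928 = 2.133
Step 4: [CH₃CHO] = 1/2.133 = 0.4689 M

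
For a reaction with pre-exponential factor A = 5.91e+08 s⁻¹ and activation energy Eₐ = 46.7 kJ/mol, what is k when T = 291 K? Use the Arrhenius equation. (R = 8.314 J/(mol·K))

2.45e+00 s⁻¹

Step 1: Use the Arrhenius equation: k = A × exp(-Eₐ/RT)
Step 2: Convert Eₐ to J/mol: 46.7 kJ/mol = 46700 J/mol
Step 3: Calculate the exponent: -Eₐ/(RT) = -46700/(8.314 × 291) = -19.30251
Step 4: k = 5.91e+08 × exp(-19.30251)
Step 5: k = 5.91e+08 × 4.14025e-09 = 2.4469e+00 s⁻¹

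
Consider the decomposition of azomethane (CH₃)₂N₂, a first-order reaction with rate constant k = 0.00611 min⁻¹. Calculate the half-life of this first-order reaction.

113.4 min

Step 1: For a first-order reaction, t₁/₂ = ln(2)/k
Step 2: t₁/₂ = ln(2)/0.00611
Step 3: t₁/₂ = 0.6931/0.00611 = 113.4 min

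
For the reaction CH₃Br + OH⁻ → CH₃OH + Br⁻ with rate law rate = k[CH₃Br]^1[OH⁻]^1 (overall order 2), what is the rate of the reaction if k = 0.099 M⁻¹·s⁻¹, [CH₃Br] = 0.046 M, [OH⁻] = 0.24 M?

0.001093 M/s

Step 1: The rate law is rate = k[CH₃Br]^1[OH⁻]^1, overall order = 1+1 = 2
Step 2: Substitute values: rate = 0.099 × (0.046)^1 × (0.24)^1
Step 3: rate = 0.099 × 0.046 × 0.24 = 0.00109296 M/s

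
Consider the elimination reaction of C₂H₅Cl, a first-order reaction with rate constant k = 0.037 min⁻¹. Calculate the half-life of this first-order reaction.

18.73 min

Step 1: For a first-order reaction, t₁/₂ = ln(2)/k
Step 2: t₁/₂ = ln(2)/0.037
Step 3: t₁/₂ = 0.6931/0.037 = 18.73 min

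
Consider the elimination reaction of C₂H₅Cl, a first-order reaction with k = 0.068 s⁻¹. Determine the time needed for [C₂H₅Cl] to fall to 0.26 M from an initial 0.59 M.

12.05 s

Step 1: For first-order: t = ln([C₂H₅Cl]₀/[C₂H₅Cl])/k
Step 2: t = ln(0.59/0.26)/0.068
Step 3: t = ln(2.269)/0.068
Step 4: t = 0.8194/0.068 = 12.05 s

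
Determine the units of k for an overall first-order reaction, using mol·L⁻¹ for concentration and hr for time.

hr⁻¹

Step 1: For overall order n, rate = k × (concentration)^n.
Step 2: Rate has units mol·L⁻¹·hr⁻¹; concentration term has units (mol·L⁻¹)^1.
Step 3: k = rate / (concentration)^n, so units of k = (mol·L⁻¹)^(1-1)·hr⁻¹ = hr⁻¹.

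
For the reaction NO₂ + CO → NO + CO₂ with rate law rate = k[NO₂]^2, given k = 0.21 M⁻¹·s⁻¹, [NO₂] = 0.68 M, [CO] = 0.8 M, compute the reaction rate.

0.0971 M/s

Step 1: The rate law is rate = k[NO₂]^2
Step 2: Note that the rate does not depend on [CO] (zero order in CO).
Step 3: rate = 0.21 × (0.68)^2 = 0.097104 M/s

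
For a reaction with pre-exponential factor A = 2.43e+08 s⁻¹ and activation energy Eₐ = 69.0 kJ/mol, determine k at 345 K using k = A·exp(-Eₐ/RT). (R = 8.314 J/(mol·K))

8.68e-03 s⁻¹

Step 1: Use the Arrhenius equation: k = A × exp(-Eₐ/RT)
Step 2: Convert Eₐ to J/mol: 69.0 kJ/mol = 69000 J/mol
Step 3: Calculate the exponent: -Eₐ/(RT) = -69000/(8.314 × 345) = -24.05581
Step 4: k = 2.43e+08 × exp(-24.05581)
Step 5: k = 2.43e+08 × 3.57022e-11 = 8.6756e-03 s⁻¹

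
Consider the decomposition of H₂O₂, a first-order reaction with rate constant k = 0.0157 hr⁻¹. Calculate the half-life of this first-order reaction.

44.15 hr

Step 1: For a first-order reaction, t₁/₂ = ln(2)/k
Step 2: t₁/₂ = ln(2)/0.0157
Step 3: t₁/₂ = 0.6931/0.0157 = 44.15 hr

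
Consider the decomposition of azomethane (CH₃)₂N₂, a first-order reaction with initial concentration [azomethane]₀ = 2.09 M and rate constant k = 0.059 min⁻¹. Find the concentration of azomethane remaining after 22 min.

0.5707 M

Step 1: For a first-order reaction: [azomethane] = [azomethane]₀ × e^(-kt)
Step 2: [azomethane] = 2.09 × e^(-0.059 × 22)
Step 3: [azomethane] = 2.09 × e^(-1.298)
Step 4: [azomethane] = 2.09 × 0.273077 = 0.5707 M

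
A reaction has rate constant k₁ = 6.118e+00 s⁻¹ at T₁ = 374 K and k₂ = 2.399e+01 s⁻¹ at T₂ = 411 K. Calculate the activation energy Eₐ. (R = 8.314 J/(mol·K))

47.2 kJ/mol

Step 1: Use the two-temperature Arrhenius form: ln(k₂/k₁) = -Eₐ/R × (1/T₂ - 1/T₁)
Step 2: ln(k₂/k₁) = ln(2.399e+01/6.118e+00) = ln(3.92122) = 1.3664
Step 3: 1/T₂ - 1/T₁ = 1/411 - 1/374 = -2.407068e-04 K⁻¹
Step 4: Eₐ = -R × ln(k₂/k₁) / (1/T₂ - 1/T₁) = -8.314 × 1.3664 / -2.407068e-04
Step 5: Eₐ = 4.7195e+04 J/mol = 47.2 kJ/mol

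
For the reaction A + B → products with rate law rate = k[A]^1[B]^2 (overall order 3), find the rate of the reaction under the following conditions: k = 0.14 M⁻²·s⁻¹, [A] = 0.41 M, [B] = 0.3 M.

0.005166 M/s

Step 1: The rate law is rate = k[A]^1[B]^2, overall order = 1+2 = 3
Step 2: Substitute values: rate = 0.14 × (0.41)^1 × (0.3)^2
Step 3: rate = 0.14 × 0.41 × 0.09 = 0.005166 M/s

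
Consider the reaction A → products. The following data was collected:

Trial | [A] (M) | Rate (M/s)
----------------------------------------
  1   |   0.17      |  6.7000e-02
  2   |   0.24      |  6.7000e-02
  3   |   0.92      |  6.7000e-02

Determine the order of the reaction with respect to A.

zeroth order (0)

Step 1: Compare trials - when concentration changes, rate stays constant.
Step 2: rate₂/rate₁ = 6.7000e-02/6.7000e-02 = 1
Step 3: [A]₂/[A]₁ = 0.24/0.17 = 1.412
Step 4: Since rate ratio ≈ (conc ratio)^0, the reaction is zeroth order.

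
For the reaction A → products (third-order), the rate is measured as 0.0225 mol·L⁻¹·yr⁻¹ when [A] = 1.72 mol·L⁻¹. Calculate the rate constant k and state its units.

0.004422 (mol·L⁻¹)⁻²·yr⁻¹

Step 1: rate = k[A]^3, so k = rate / [A]^3.
Step 2: k = 0.0225 / (1.72)^3 = 0.0225 / 5.088.
Step 3: k = 0.004422 (mol·L⁻¹)⁻²·yr⁻¹.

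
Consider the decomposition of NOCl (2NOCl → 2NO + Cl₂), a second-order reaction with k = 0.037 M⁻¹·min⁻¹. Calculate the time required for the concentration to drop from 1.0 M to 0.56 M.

21.24 min

Step 1: For second-order: t = (1/[NOCl] - 1/[NOCl]₀)/k
Step 2: t = (1/0.56 - 1/1.0)/0.037
Step 3: t = (1.786 - 1)/0.037
Step 4: t = 0.7857/0.037 = 21.24 min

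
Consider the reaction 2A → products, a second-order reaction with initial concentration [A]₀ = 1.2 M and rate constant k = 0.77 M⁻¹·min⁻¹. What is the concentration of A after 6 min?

0.1834 M

Step 1: For a second-order reaction: 1/[A] = 1/[A]₀ + kt
Step 2: 1/[A] = 1/1.2 + 0.77 × 6
Step 3: 1/[A] = 0.8333 + 4.62 = 5.453
Step 4: [A] = 1/5.453 = 0.1834 M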